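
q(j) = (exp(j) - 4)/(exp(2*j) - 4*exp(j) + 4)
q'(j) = (exp(j) - 4)*(-2*exp(2*j) + 4*exp(j))/(exp(2*j) - 4*exp(j) + 4)^2 + exp(j)/(exp(2*j) - 4*exp(j) + 4) = (6 - exp(j))*exp(j)/(exp(3*j) - 6*exp(2*j) + 12*exp(j) - 8)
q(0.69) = -50799.06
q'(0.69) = -32181010.41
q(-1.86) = -1.13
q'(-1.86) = -0.15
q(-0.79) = -1.48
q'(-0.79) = -0.68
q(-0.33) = -2.00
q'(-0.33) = -1.81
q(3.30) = 0.04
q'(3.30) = -0.04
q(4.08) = 0.02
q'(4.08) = -0.02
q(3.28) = 0.04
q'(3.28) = -0.04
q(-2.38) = -1.07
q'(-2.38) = -0.08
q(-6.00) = -1.00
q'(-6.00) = 0.00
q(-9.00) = -1.00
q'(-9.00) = 0.00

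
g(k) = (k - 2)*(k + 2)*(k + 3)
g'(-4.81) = 36.55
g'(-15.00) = 581.00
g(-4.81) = -34.64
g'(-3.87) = 17.71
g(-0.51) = -9.31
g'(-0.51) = -6.28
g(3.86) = 74.77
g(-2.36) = 1.00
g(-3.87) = -9.55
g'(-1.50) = -6.25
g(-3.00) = 0.00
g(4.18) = 96.73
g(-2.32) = 0.94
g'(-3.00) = 5.00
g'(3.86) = 63.86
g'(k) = (k - 2)*(k + 2) + (k - 2)*(k + 3) + (k + 2)*(k + 3) = 3*k^2 + 6*k - 4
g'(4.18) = 73.50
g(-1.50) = -2.62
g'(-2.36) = -1.45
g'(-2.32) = -1.77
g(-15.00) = -2652.00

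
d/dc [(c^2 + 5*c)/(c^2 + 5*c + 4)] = 4*(2*c + 5)/(c^4 + 10*c^3 + 33*c^2 + 40*c + 16)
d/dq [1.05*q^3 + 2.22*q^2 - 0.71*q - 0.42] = 3.15*q^2 + 4.44*q - 0.71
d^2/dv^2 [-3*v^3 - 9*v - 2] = -18*v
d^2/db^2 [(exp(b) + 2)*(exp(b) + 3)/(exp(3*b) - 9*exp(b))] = (exp(3*b) + 11*exp(2*b) - 18*exp(b) + 18)*exp(-b)/(exp(3*b) - 9*exp(2*b) + 27*exp(b) - 27)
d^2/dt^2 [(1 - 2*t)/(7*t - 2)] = 42/(7*t - 2)^3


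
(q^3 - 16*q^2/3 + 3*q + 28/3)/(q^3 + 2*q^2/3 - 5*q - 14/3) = (q - 4)/(q + 2)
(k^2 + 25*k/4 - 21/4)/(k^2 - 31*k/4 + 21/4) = (k + 7)/(k - 7)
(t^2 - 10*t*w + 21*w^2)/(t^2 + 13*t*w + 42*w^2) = (t^2 - 10*t*w + 21*w^2)/(t^2 + 13*t*w + 42*w^2)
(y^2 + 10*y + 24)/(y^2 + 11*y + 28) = (y + 6)/(y + 7)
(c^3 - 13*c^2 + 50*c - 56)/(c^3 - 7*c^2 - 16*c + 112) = (c - 2)/(c + 4)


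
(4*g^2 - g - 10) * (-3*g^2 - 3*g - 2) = -12*g^4 - 9*g^3 + 25*g^2 + 32*g + 20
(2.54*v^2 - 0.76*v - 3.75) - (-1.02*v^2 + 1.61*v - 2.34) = 3.56*v^2 - 2.37*v - 1.41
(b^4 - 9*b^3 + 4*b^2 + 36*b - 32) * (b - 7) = b^5 - 16*b^4 + 67*b^3 + 8*b^2 - 284*b + 224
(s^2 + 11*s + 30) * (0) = 0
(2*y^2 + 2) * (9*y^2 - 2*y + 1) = 18*y^4 - 4*y^3 + 20*y^2 - 4*y + 2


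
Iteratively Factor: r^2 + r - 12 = (r + 4)*(r - 3)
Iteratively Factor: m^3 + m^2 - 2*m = (m)*(m^2 + m - 2) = m*(m + 2)*(m - 1)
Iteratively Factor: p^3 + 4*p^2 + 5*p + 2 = (p + 2)*(p^2 + 2*p + 1) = (p + 1)*(p + 2)*(p + 1)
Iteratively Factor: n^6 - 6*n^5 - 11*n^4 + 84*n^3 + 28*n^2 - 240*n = (n + 3)*(n^5 - 9*n^4 + 16*n^3 + 36*n^2 - 80*n) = (n - 2)*(n + 3)*(n^4 - 7*n^3 + 2*n^2 + 40*n) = (n - 2)*(n + 2)*(n + 3)*(n^3 - 9*n^2 + 20*n) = (n - 4)*(n - 2)*(n + 2)*(n + 3)*(n^2 - 5*n) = n*(n - 4)*(n - 2)*(n + 2)*(n + 3)*(n - 5)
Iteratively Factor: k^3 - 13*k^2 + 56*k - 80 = (k - 4)*(k^2 - 9*k + 20) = (k - 4)^2*(k - 5)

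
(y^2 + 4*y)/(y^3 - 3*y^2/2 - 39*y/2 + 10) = 2*y/(2*y^2 - 11*y + 5)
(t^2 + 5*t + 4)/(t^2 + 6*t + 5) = (t + 4)/(t + 5)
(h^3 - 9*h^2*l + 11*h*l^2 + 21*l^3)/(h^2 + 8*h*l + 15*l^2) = (h^3 - 9*h^2*l + 11*h*l^2 + 21*l^3)/(h^2 + 8*h*l + 15*l^2)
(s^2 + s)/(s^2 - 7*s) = (s + 1)/(s - 7)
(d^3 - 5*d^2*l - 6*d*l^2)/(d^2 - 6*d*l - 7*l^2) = d*(d - 6*l)/(d - 7*l)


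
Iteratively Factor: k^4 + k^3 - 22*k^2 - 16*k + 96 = (k + 4)*(k^3 - 3*k^2 - 10*k + 24) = (k + 3)*(k + 4)*(k^2 - 6*k + 8) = (k - 4)*(k + 3)*(k + 4)*(k - 2)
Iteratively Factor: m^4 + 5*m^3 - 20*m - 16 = (m - 2)*(m^3 + 7*m^2 + 14*m + 8) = (m - 2)*(m + 4)*(m^2 + 3*m + 2) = (m - 2)*(m + 2)*(m + 4)*(m + 1)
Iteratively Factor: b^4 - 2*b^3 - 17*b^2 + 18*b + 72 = (b - 4)*(b^3 + 2*b^2 - 9*b - 18) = (b - 4)*(b - 3)*(b^2 + 5*b + 6) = (b - 4)*(b - 3)*(b + 2)*(b + 3)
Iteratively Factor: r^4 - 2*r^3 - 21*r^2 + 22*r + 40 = (r - 5)*(r^3 + 3*r^2 - 6*r - 8) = (r - 5)*(r + 1)*(r^2 + 2*r - 8) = (r - 5)*(r + 1)*(r + 4)*(r - 2)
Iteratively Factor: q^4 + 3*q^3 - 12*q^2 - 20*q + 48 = (q + 4)*(q^3 - q^2 - 8*q + 12) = (q - 2)*(q + 4)*(q^2 + q - 6) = (q - 2)^2*(q + 4)*(q + 3)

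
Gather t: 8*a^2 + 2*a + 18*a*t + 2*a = 8*a^2 + 18*a*t + 4*a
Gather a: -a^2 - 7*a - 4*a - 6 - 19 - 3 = -a^2 - 11*a - 28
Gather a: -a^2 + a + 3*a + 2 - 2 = -a^2 + 4*a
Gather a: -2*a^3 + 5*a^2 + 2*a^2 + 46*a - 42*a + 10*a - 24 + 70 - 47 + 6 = -2*a^3 + 7*a^2 + 14*a + 5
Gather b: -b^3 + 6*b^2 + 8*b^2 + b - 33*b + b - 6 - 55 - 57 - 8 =-b^3 + 14*b^2 - 31*b - 126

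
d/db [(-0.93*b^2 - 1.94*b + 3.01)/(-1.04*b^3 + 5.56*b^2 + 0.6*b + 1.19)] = (-0.9672*b^4 - 4.0352*b^3 + 19.6196*b^2 - 35.6846*b - 4.1146)/(1.0816*b^6 - 11.5648*b^5 + 29.6656*b^4 + 4.1968*b^3 + 13.5928*b^2 + 1.428*b + 1.4161)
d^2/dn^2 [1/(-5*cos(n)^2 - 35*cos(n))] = ((1 - cos(2*n))^2 - 105*cos(n)/4 + 51*cos(2*n)/2 + 21*cos(3*n)/4 - 153/2)/(5*(cos(n) + 7)^3*cos(n)^3)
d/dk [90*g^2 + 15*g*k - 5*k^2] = 15*g - 10*k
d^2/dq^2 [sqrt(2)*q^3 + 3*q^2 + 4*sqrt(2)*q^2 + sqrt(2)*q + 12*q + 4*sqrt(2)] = 6*sqrt(2)*q + 6 + 8*sqrt(2)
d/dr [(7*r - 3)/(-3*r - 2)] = -23/(3*r + 2)^2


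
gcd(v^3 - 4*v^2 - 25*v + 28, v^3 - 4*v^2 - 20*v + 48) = v + 4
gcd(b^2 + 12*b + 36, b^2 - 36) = b + 6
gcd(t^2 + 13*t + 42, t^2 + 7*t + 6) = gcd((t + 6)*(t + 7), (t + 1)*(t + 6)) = t + 6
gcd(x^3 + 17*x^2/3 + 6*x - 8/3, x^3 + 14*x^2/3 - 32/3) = x^2 + 6*x + 8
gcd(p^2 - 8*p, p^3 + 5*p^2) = p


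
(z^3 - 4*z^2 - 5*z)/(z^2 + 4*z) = (z^2 - 4*z - 5)/(z + 4)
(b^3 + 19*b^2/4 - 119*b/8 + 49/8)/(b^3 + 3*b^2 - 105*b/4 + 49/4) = (4*b - 7)/(2*(2*b - 7))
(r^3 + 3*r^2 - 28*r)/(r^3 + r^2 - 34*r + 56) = r/(r - 2)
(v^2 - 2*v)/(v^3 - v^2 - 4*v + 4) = v/(v^2 + v - 2)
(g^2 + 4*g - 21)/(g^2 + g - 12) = (g + 7)/(g + 4)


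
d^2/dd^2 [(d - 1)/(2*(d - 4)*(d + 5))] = (d^3 - 3*d^2 + 57*d - 1)/(d^6 + 3*d^5 - 57*d^4 - 119*d^3 + 1140*d^2 + 1200*d - 8000)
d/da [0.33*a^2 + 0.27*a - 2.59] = 0.66*a + 0.27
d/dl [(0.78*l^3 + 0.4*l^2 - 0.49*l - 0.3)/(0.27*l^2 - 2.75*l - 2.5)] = (0.2106*l^4 - 4.29*l^3 - 6.8177*l^2 - 1.838*l + 0.4)/(0.0729*l^4 - 1.485*l^3 + 6.2125*l^2 + 13.75*l + 6.25)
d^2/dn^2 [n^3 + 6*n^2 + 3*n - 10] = 6*n + 12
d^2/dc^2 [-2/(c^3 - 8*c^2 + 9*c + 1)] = 4*((3*c - 8)*(c^3 - 8*c^2 + 9*c + 1) - (3*c^2 - 16*c + 9)^2)/(c^3 - 8*c^2 + 9*c + 1)^3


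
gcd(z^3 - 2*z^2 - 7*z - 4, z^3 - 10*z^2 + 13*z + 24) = z + 1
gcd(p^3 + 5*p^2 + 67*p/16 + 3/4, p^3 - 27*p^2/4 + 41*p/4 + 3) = p + 1/4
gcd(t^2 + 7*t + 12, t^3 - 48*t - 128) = t + 4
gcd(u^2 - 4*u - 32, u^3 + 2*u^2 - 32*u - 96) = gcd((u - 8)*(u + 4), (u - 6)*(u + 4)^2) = u + 4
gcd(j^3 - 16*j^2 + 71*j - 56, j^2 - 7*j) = j - 7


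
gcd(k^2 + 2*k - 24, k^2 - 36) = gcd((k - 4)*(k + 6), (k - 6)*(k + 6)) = k + 6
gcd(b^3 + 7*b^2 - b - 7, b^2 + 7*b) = b + 7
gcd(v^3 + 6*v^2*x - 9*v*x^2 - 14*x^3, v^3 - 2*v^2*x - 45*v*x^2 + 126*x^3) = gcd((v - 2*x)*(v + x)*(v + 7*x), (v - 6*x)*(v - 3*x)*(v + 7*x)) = v + 7*x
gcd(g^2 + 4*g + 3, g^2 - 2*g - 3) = g + 1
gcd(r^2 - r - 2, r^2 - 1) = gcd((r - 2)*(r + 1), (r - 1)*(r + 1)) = r + 1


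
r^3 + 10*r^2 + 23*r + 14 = (r + 1)*(r + 2)*(r + 7)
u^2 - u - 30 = (u - 6)*(u + 5)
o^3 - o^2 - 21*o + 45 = (o - 3)^2*(o + 5)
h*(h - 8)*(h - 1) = h^3 - 9*h^2 + 8*h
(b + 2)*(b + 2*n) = b^2 + 2*b*n + 2*b + 4*n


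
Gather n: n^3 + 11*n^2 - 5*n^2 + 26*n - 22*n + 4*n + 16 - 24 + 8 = n^3 + 6*n^2 + 8*n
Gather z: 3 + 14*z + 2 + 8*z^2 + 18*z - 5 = 8*z^2 + 32*z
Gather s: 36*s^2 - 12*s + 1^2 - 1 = 36*s^2 - 12*s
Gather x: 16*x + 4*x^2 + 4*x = 4*x^2 + 20*x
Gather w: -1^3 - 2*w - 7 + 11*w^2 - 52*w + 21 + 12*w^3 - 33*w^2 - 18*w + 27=12*w^3 - 22*w^2 - 72*w + 40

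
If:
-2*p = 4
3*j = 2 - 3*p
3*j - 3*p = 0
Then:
No Solution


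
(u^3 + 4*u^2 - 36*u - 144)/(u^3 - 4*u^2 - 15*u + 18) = (u^2 + 10*u + 24)/(u^2 + 2*u - 3)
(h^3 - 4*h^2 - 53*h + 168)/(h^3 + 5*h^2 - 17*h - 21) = (h - 8)/(h + 1)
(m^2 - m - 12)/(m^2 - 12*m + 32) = (m + 3)/(m - 8)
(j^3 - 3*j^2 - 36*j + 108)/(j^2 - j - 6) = (j^2 - 36)/(j + 2)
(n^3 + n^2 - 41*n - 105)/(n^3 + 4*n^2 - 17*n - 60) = (n - 7)/(n - 4)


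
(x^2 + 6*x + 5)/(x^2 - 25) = (x + 1)/(x - 5)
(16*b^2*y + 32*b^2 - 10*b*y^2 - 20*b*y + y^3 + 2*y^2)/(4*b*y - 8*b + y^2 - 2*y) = (16*b^2*y + 32*b^2 - 10*b*y^2 - 20*b*y + y^3 + 2*y^2)/(4*b*y - 8*b + y^2 - 2*y)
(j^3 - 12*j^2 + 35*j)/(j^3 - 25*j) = (j - 7)/(j + 5)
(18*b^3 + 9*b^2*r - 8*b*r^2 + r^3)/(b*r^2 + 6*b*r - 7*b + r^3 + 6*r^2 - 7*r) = (18*b^2 - 9*b*r + r^2)/(r^2 + 6*r - 7)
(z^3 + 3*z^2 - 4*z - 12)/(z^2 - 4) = z + 3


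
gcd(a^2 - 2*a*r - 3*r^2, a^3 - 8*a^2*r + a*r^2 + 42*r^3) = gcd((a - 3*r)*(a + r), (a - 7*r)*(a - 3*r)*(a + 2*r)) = -a + 3*r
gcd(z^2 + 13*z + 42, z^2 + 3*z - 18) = z + 6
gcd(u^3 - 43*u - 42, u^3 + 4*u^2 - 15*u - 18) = u^2 + 7*u + 6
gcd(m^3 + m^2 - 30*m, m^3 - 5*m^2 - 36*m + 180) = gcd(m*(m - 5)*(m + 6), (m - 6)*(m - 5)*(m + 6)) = m^2 + m - 30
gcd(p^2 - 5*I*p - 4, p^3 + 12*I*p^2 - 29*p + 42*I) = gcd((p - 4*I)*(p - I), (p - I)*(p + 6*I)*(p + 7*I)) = p - I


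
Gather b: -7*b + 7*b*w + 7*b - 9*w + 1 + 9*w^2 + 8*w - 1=7*b*w + 9*w^2 - w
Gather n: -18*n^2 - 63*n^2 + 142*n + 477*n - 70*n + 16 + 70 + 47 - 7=-81*n^2 + 549*n + 126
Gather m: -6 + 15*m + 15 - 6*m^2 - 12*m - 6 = -6*m^2 + 3*m + 3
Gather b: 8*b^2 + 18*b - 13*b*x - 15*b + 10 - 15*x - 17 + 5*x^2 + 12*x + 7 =8*b^2 + b*(3 - 13*x) + 5*x^2 - 3*x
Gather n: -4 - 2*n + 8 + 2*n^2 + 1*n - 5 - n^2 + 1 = n^2 - n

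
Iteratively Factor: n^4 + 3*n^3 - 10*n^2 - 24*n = (n + 4)*(n^3 - n^2 - 6*n) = (n + 2)*(n + 4)*(n^2 - 3*n) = (n - 3)*(n + 2)*(n + 4)*(n)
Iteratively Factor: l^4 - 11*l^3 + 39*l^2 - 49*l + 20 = (l - 1)*(l^3 - 10*l^2 + 29*l - 20) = (l - 1)^2*(l^2 - 9*l + 20) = (l - 5)*(l - 1)^2*(l - 4)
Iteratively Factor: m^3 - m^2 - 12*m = (m)*(m^2 - m - 12) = m*(m + 3)*(m - 4)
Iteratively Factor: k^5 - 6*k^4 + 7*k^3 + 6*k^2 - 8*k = (k)*(k^4 - 6*k^3 + 7*k^2 + 6*k - 8) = k*(k - 4)*(k^3 - 2*k^2 - k + 2) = k*(k - 4)*(k - 1)*(k^2 - k - 2) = k*(k - 4)*(k - 2)*(k - 1)*(k + 1)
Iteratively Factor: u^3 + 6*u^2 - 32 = (u - 2)*(u^2 + 8*u + 16) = (u - 2)*(u + 4)*(u + 4)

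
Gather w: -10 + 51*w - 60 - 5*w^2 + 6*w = -5*w^2 + 57*w - 70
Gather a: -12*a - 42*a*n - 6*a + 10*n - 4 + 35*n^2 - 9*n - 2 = a*(-42*n - 18) + 35*n^2 + n - 6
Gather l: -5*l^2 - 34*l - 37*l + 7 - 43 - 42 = -5*l^2 - 71*l - 78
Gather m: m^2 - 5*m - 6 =m^2 - 5*m - 6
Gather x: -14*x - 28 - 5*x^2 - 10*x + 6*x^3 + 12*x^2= 6*x^3 + 7*x^2 - 24*x - 28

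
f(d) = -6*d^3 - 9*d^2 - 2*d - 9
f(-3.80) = 197.87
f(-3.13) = 93.07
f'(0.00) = -2.00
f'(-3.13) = -122.00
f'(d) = -18*d^2 - 18*d - 2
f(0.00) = -9.00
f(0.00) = -9.00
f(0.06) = -9.15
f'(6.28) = -824.93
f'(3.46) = -279.77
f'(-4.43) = -275.51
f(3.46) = -372.19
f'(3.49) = -284.06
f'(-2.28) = -54.53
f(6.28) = -1862.54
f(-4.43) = 344.87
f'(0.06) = -3.14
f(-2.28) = 19.89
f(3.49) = -380.65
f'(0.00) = -2.00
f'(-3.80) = -193.52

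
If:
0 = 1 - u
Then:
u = 1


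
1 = 1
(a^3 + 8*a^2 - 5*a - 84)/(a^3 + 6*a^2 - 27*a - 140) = (a - 3)/(a - 5)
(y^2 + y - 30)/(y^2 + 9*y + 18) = (y - 5)/(y + 3)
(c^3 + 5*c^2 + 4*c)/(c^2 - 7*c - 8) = c*(c + 4)/(c - 8)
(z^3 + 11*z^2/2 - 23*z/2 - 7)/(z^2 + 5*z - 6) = (2*z^3 + 11*z^2 - 23*z - 14)/(2*(z^2 + 5*z - 6))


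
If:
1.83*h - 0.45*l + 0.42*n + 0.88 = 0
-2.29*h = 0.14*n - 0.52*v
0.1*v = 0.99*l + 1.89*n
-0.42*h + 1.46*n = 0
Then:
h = -0.44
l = 0.04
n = -0.13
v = -1.98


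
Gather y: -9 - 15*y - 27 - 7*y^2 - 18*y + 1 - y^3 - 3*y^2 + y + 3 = -y^3 - 10*y^2 - 32*y - 32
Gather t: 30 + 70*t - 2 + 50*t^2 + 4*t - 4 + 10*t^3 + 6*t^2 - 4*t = 10*t^3 + 56*t^2 + 70*t + 24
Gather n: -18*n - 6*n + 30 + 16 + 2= 48 - 24*n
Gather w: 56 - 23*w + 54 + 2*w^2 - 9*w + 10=2*w^2 - 32*w + 120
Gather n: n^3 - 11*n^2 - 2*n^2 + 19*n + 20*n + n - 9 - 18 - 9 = n^3 - 13*n^2 + 40*n - 36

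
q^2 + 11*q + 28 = (q + 4)*(q + 7)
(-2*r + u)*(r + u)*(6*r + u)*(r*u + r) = -12*r^4*u - 12*r^4 - 8*r^3*u^2 - 8*r^3*u + 5*r^2*u^3 + 5*r^2*u^2 + r*u^4 + r*u^3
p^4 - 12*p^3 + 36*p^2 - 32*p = p*(p - 8)*(p - 2)^2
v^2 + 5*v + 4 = (v + 1)*(v + 4)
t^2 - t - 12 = (t - 4)*(t + 3)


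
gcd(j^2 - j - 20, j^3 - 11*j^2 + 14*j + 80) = j - 5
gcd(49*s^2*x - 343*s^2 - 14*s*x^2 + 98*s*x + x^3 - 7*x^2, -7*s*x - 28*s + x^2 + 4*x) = -7*s + x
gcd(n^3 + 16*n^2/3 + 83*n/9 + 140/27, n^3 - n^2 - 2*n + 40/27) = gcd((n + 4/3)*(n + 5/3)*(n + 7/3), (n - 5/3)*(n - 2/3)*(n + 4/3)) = n + 4/3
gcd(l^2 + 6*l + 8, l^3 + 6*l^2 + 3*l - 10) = l + 2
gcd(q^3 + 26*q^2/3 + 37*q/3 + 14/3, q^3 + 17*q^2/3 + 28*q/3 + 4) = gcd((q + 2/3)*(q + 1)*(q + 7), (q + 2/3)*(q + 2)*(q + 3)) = q + 2/3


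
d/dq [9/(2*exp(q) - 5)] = -18*exp(q)/(2*exp(q) - 5)^2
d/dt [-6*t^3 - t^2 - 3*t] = -18*t^2 - 2*t - 3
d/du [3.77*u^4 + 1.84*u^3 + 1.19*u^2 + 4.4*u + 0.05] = 15.08*u^3 + 5.52*u^2 + 2.38*u + 4.4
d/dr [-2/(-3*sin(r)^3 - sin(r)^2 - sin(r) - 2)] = 2*(-2*sin(r) + 9*cos(r)^2 - 10)*cos(r)/(3*sin(r)^3 + sin(r)^2 + sin(r) + 2)^2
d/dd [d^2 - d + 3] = 2*d - 1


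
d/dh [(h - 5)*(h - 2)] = 2*h - 7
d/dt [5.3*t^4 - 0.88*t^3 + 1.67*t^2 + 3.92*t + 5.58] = 21.2*t^3 - 2.64*t^2 + 3.34*t + 3.92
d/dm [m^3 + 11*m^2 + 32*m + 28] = 3*m^2 + 22*m + 32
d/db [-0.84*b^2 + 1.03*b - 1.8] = 1.03 - 1.68*b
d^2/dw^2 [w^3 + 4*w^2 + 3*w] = 6*w + 8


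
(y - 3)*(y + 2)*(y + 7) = y^3 + 6*y^2 - 13*y - 42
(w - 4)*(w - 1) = w^2 - 5*w + 4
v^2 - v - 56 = (v - 8)*(v + 7)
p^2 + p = p*(p + 1)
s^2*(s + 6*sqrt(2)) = s^3 + 6*sqrt(2)*s^2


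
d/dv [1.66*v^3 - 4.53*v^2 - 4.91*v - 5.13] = 4.98*v^2 - 9.06*v - 4.91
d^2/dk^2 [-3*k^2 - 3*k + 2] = -6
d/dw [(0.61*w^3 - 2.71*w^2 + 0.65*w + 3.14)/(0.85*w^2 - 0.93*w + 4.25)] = (0.5185*w^4 - 1.1346*w^3 + 9.7453*w^2 - 28.373*w + 5.6827)/(0.7225*w^4 - 1.581*w^3 + 8.0899*w^2 - 7.905*w + 18.0625)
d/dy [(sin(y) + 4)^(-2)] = -2*cos(y)/(sin(y) + 4)^3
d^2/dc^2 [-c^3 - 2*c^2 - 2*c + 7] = -6*c - 4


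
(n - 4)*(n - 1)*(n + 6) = n^3 + n^2 - 26*n + 24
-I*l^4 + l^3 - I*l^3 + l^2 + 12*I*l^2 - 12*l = l*(l - 3)*(l + 4)*(-I*l + 1)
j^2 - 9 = (j - 3)*(j + 3)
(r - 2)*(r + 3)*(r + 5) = r^3 + 6*r^2 - r - 30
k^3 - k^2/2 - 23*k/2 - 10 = (k - 4)*(k + 1)*(k + 5/2)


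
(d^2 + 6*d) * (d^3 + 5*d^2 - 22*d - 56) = d^5 + 11*d^4 + 8*d^3 - 188*d^2 - 336*d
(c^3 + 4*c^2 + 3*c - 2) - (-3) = c^3 + 4*c^2 + 3*c + 1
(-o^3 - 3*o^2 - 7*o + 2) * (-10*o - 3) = 10*o^4 + 33*o^3 + 79*o^2 + o - 6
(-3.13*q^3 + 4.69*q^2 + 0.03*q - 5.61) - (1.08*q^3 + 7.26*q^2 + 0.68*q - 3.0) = -4.21*q^3 - 2.57*q^2 - 0.65*q - 2.61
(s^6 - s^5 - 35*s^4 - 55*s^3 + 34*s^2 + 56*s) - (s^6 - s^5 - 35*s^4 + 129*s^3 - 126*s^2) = -184*s^3 + 160*s^2 + 56*s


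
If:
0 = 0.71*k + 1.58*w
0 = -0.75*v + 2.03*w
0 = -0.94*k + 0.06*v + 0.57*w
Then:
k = 0.00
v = 0.00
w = 0.00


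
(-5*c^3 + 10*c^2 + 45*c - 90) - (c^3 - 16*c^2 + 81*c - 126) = -6*c^3 + 26*c^2 - 36*c + 36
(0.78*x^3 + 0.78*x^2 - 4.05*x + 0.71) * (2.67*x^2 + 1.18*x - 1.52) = 2.0826*x^5 + 3.003*x^4 - 11.0787*x^3 - 4.0689*x^2 + 6.9938*x - 1.0792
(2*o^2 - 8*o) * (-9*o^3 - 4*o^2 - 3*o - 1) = -18*o^5 + 64*o^4 + 26*o^3 + 22*o^2 + 8*o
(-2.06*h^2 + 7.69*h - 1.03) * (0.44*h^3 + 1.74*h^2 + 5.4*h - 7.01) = -0.9064*h^5 - 0.2008*h^4 + 1.8034*h^3 + 54.1744*h^2 - 59.4689*h + 7.2203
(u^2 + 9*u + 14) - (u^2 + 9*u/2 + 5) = 9*u/2 + 9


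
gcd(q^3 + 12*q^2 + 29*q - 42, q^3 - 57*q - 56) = q + 7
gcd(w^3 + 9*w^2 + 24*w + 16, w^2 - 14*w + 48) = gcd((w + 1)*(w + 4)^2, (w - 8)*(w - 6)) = 1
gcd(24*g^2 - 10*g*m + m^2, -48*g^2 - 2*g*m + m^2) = 1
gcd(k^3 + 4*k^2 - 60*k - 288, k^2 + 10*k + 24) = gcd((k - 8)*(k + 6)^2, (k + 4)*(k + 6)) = k + 6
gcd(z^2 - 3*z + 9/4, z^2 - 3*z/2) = z - 3/2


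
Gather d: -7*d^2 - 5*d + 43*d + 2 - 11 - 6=-7*d^2 + 38*d - 15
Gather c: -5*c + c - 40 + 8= -4*c - 32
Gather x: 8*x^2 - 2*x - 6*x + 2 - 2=8*x^2 - 8*x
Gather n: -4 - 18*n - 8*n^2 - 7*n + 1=-8*n^2 - 25*n - 3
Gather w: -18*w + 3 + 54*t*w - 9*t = -9*t + w*(54*t - 18) + 3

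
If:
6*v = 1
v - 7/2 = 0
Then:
No Solution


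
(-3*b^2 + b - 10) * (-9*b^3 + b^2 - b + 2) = 27*b^5 - 12*b^4 + 94*b^3 - 17*b^2 + 12*b - 20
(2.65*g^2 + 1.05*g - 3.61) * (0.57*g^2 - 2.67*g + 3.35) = 1.5105*g^4 - 6.477*g^3 + 4.0163*g^2 + 13.1562*g - 12.0935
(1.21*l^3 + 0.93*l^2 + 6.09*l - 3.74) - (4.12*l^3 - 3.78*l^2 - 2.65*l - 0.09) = -2.91*l^3 + 4.71*l^2 + 8.74*l - 3.65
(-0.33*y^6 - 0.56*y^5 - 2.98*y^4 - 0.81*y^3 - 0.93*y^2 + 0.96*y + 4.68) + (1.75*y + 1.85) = -0.33*y^6 - 0.56*y^5 - 2.98*y^4 - 0.81*y^3 - 0.93*y^2 + 2.71*y + 6.53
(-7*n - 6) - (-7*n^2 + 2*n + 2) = 7*n^2 - 9*n - 8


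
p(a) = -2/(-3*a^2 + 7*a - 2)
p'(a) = -2*(6*a - 7)/(-3*a^2 + 7*a - 2)^2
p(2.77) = 0.36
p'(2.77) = -0.61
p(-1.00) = 0.17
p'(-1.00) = 0.18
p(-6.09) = 0.01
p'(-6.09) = 0.00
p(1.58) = -1.27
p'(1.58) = -2.01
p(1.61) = -1.34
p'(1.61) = -2.38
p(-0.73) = 0.23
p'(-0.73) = 0.30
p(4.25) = 0.08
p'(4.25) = -0.05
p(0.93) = -1.04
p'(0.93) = 0.77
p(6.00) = 0.03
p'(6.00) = -0.01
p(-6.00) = 0.01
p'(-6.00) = 0.00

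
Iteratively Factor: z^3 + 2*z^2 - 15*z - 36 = (z + 3)*(z^2 - z - 12) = (z - 4)*(z + 3)*(z + 3)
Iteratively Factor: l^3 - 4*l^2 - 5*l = (l)*(l^2 - 4*l - 5) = l*(l + 1)*(l - 5)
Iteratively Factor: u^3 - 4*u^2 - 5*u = (u - 5)*(u^2 + u) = (u - 5)*(u + 1)*(u)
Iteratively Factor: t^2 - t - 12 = (t - 4)*(t + 3)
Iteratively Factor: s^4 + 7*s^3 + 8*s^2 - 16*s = (s)*(s^3 + 7*s^2 + 8*s - 16) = s*(s + 4)*(s^2 + 3*s - 4) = s*(s - 1)*(s + 4)*(s + 4)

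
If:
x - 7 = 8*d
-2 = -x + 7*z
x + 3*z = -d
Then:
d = -64/87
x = 97/87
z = -11/87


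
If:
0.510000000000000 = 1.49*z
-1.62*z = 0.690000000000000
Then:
No Solution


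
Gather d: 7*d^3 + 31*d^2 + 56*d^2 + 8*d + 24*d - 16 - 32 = 7*d^3 + 87*d^2 + 32*d - 48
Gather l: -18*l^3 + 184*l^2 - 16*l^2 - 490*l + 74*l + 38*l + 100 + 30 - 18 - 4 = -18*l^3 + 168*l^2 - 378*l + 108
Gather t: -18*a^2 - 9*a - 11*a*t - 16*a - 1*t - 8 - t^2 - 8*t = -18*a^2 - 25*a - t^2 + t*(-11*a - 9) - 8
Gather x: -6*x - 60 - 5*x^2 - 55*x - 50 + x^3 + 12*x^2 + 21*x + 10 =x^3 + 7*x^2 - 40*x - 100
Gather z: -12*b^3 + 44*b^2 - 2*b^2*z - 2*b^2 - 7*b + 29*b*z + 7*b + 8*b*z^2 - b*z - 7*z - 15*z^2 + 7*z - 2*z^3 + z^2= -12*b^3 + 42*b^2 - 2*z^3 + z^2*(8*b - 14) + z*(-2*b^2 + 28*b)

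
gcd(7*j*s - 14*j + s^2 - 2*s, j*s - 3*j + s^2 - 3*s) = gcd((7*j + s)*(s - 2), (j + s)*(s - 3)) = 1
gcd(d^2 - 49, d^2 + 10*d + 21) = d + 7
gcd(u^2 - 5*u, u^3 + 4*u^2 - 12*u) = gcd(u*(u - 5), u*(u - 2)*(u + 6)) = u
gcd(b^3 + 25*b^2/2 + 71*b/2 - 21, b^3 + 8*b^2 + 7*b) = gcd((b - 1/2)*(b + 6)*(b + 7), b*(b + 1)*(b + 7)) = b + 7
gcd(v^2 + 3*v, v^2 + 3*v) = v^2 + 3*v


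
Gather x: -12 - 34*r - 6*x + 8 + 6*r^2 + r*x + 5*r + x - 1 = 6*r^2 - 29*r + x*(r - 5) - 5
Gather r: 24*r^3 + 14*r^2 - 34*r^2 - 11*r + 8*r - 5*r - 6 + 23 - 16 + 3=24*r^3 - 20*r^2 - 8*r + 4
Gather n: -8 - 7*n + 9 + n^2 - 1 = n^2 - 7*n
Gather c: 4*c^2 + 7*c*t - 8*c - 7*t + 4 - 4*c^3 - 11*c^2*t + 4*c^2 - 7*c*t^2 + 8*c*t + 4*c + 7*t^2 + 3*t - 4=-4*c^3 + c^2*(8 - 11*t) + c*(-7*t^2 + 15*t - 4) + 7*t^2 - 4*t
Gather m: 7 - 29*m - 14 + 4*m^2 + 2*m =4*m^2 - 27*m - 7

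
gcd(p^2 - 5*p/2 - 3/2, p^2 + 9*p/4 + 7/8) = p + 1/2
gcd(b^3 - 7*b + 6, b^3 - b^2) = b - 1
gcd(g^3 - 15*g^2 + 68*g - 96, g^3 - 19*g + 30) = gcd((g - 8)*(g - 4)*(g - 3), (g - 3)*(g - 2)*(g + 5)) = g - 3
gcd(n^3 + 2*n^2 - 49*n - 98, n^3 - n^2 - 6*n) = n + 2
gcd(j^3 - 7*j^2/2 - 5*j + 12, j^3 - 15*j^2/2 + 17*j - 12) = j^2 - 11*j/2 + 6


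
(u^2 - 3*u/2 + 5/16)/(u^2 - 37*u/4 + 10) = (u - 1/4)/(u - 8)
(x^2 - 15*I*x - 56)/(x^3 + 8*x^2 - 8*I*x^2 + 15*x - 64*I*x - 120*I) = (x - 7*I)/(x^2 + 8*x + 15)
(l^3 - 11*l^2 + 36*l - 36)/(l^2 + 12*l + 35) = (l^3 - 11*l^2 + 36*l - 36)/(l^2 + 12*l + 35)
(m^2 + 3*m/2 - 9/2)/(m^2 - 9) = (m - 3/2)/(m - 3)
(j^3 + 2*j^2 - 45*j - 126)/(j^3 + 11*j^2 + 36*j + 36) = (j - 7)/(j + 2)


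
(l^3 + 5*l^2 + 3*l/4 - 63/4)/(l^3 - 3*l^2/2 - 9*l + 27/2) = (l + 7/2)/(l - 3)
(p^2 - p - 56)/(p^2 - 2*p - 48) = (p + 7)/(p + 6)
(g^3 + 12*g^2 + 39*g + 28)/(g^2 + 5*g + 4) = g + 7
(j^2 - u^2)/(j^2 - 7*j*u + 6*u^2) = (-j - u)/(-j + 6*u)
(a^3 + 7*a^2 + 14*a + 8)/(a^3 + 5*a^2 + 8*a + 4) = (a + 4)/(a + 2)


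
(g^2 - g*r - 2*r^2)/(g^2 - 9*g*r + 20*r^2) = (g^2 - g*r - 2*r^2)/(g^2 - 9*g*r + 20*r^2)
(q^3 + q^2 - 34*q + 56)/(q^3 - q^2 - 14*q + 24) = (q^2 + 3*q - 28)/(q^2 + q - 12)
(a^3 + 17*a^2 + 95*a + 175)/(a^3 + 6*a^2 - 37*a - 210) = (a + 5)/(a - 6)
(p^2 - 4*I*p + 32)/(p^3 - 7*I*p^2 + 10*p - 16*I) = (p + 4*I)/(p^2 + I*p + 2)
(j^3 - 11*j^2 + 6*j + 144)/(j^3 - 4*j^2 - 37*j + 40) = (j^2 - 3*j - 18)/(j^2 + 4*j - 5)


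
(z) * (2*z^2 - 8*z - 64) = 2*z^3 - 8*z^2 - 64*z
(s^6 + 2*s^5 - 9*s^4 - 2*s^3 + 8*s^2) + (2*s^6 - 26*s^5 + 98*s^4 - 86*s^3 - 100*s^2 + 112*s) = 3*s^6 - 24*s^5 + 89*s^4 - 88*s^3 - 92*s^2 + 112*s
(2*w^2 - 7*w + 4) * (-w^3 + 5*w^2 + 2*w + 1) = -2*w^5 + 17*w^4 - 35*w^3 + 8*w^2 + w + 4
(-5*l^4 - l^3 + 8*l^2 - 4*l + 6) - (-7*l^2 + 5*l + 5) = -5*l^4 - l^3 + 15*l^2 - 9*l + 1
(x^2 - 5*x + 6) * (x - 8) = x^3 - 13*x^2 + 46*x - 48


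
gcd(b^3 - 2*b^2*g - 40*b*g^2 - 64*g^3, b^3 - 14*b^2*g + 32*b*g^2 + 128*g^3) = b^2 - 6*b*g - 16*g^2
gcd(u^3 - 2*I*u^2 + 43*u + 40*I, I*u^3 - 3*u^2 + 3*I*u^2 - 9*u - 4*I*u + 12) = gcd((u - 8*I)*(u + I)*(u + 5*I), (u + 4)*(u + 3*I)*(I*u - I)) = 1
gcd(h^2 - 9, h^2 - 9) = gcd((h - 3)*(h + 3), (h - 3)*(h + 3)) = h^2 - 9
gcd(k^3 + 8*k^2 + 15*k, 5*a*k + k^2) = k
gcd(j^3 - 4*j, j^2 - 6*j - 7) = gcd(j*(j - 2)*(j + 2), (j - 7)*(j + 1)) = 1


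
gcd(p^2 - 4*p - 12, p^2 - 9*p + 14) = 1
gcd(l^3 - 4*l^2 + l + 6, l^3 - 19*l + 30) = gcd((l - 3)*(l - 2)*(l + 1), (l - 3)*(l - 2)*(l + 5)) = l^2 - 5*l + 6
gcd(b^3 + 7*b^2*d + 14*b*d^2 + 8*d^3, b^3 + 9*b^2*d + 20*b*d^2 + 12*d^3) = b^2 + 3*b*d + 2*d^2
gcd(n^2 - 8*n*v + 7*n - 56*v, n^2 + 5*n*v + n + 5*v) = 1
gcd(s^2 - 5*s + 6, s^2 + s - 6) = s - 2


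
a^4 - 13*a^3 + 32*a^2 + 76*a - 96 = (a - 8)*(a - 6)*(a - 1)*(a + 2)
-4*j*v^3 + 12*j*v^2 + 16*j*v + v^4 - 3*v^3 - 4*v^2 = v*(-4*j + v)*(v - 4)*(v + 1)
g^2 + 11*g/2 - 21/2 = (g - 3/2)*(g + 7)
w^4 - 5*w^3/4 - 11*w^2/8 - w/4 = w*(w - 2)*(w + 1/4)*(w + 1/2)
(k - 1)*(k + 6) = k^2 + 5*k - 6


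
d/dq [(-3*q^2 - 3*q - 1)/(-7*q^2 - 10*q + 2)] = (9*q^2 - 26*q - 16)/(49*q^4 + 140*q^3 + 72*q^2 - 40*q + 4)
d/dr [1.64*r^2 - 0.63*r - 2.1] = 3.28*r - 0.63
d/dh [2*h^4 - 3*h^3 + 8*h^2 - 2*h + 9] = 8*h^3 - 9*h^2 + 16*h - 2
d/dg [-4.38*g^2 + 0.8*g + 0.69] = 0.8 - 8.76*g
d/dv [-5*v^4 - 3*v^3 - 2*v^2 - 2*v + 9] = -20*v^3 - 9*v^2 - 4*v - 2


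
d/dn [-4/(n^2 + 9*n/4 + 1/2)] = 16*(8*n + 9)/(4*n^2 + 9*n + 2)^2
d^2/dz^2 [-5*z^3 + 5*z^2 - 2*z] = 10 - 30*z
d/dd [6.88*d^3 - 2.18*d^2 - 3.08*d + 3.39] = 20.64*d^2 - 4.36*d - 3.08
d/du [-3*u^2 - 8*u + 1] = -6*u - 8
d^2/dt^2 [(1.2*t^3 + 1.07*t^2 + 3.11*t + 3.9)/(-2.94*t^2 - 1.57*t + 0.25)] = (1.4210854715202e-14*t^5 - 51.56514*t^3 - 204.15294*t^2 - 122.17482*t - 27.53432)/(25.412184*t^6 + 40.711356*t^5 + 15.257718*t^4 - 3.053807*t^3 - 1.297425*t^2 + 0.294375*t - 0.015625)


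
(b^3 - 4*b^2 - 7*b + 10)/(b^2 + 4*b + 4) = (b^2 - 6*b + 5)/(b + 2)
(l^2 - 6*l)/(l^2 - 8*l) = (l - 6)/(l - 8)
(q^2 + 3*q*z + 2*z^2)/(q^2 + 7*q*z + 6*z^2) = (q + 2*z)/(q + 6*z)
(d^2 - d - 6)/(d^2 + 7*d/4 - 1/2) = 4*(d - 3)/(4*d - 1)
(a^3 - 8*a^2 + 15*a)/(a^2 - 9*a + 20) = a*(a - 3)/(a - 4)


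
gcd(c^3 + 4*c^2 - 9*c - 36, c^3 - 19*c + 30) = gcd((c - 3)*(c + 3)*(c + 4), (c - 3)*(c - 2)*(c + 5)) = c - 3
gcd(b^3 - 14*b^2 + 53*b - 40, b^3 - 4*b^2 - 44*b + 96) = b - 8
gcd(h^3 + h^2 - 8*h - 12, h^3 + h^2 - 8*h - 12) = h^3 + h^2 - 8*h - 12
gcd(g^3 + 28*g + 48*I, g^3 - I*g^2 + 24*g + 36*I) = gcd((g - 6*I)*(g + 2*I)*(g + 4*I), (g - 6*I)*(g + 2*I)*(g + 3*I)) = g^2 - 4*I*g + 12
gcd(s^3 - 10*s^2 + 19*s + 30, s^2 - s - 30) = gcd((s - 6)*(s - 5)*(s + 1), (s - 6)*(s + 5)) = s - 6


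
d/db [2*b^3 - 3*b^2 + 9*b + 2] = 6*b^2 - 6*b + 9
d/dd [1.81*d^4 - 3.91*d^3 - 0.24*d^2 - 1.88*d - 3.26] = 7.24*d^3 - 11.73*d^2 - 0.48*d - 1.88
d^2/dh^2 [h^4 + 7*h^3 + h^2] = 12*h^2 + 42*h + 2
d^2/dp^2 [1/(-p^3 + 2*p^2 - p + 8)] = 2*((3*p - 2)*(p^3 - 2*p^2 + p - 8) - (3*p^2 - 4*p + 1)^2)/(p^3 - 2*p^2 + p - 8)^3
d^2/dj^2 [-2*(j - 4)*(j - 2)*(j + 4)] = 8 - 12*j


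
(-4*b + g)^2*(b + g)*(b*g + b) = 16*b^4*g + 16*b^4 + 8*b^3*g^2 + 8*b^3*g - 7*b^2*g^3 - 7*b^2*g^2 + b*g^4 + b*g^3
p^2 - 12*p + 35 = (p - 7)*(p - 5)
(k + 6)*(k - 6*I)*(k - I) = k^3 + 6*k^2 - 7*I*k^2 - 6*k - 42*I*k - 36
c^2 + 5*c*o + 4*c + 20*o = (c + 4)*(c + 5*o)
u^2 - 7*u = u*(u - 7)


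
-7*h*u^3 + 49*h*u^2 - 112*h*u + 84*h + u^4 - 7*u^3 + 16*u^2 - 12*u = (-7*h + u)*(u - 3)*(u - 2)^2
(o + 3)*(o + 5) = o^2 + 8*o + 15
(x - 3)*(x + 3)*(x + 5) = x^3 + 5*x^2 - 9*x - 45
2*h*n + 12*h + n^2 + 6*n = (2*h + n)*(n + 6)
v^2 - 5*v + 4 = (v - 4)*(v - 1)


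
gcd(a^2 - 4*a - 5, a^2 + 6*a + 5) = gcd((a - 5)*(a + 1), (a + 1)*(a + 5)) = a + 1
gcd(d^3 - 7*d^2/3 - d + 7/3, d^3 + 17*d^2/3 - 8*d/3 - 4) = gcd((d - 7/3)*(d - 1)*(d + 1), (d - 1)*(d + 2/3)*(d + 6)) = d - 1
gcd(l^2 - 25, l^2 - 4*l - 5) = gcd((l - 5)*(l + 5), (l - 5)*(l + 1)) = l - 5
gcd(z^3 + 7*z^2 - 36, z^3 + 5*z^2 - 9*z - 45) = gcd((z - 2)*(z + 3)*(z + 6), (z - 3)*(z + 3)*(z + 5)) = z + 3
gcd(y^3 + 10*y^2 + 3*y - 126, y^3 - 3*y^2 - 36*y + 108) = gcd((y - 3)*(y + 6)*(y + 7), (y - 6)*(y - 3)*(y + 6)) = y^2 + 3*y - 18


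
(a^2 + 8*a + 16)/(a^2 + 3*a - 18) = (a^2 + 8*a + 16)/(a^2 + 3*a - 18)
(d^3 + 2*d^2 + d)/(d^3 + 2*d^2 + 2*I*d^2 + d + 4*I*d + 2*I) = d/(d + 2*I)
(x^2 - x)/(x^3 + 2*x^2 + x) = (x - 1)/(x^2 + 2*x + 1)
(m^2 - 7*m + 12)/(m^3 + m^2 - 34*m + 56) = (m - 3)/(m^2 + 5*m - 14)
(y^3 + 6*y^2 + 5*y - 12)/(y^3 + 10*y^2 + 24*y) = (y^2 + 2*y - 3)/(y*(y + 6))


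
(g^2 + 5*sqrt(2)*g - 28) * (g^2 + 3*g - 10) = g^4 + 3*g^3 + 5*sqrt(2)*g^3 - 38*g^2 + 15*sqrt(2)*g^2 - 84*g - 50*sqrt(2)*g + 280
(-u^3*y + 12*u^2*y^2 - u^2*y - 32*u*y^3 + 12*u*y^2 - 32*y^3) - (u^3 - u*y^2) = -u^3*y - u^3 + 12*u^2*y^2 - u^2*y - 32*u*y^3 + 13*u*y^2 - 32*y^3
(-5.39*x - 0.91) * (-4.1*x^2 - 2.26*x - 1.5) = 22.099*x^3 + 15.9124*x^2 + 10.1416*x + 1.365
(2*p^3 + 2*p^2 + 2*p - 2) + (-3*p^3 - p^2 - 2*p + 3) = -p^3 + p^2 + 1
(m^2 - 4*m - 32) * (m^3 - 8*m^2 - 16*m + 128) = m^5 - 12*m^4 - 16*m^3 + 448*m^2 - 4096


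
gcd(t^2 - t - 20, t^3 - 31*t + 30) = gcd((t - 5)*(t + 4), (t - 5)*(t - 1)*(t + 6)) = t - 5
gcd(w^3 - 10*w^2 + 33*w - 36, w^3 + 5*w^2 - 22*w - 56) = w - 4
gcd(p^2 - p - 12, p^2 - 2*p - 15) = p + 3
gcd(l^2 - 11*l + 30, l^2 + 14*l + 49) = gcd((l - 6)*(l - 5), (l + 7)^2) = 1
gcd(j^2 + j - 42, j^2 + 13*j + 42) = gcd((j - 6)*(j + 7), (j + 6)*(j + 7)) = j + 7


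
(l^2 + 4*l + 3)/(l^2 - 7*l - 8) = (l + 3)/(l - 8)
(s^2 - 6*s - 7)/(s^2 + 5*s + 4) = (s - 7)/(s + 4)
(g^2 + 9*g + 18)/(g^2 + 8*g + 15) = (g + 6)/(g + 5)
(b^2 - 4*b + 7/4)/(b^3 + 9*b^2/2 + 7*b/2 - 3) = (b - 7/2)/(b^2 + 5*b + 6)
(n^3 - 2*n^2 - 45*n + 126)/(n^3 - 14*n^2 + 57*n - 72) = (n^2 + n - 42)/(n^2 - 11*n + 24)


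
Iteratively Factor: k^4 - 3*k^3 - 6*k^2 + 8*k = (k)*(k^3 - 3*k^2 - 6*k + 8) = k*(k - 1)*(k^2 - 2*k - 8) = k*(k - 1)*(k + 2)*(k - 4)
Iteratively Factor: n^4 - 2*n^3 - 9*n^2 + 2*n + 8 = (n - 1)*(n^3 - n^2 - 10*n - 8) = (n - 1)*(n + 2)*(n^2 - 3*n - 4) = (n - 4)*(n - 1)*(n + 2)*(n + 1)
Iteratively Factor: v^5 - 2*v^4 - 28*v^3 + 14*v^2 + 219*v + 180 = (v + 3)*(v^4 - 5*v^3 - 13*v^2 + 53*v + 60) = (v - 5)*(v + 3)*(v^3 - 13*v - 12) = (v - 5)*(v + 1)*(v + 3)*(v^2 - v - 12) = (v - 5)*(v + 1)*(v + 3)^2*(v - 4)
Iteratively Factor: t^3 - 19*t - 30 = (t + 2)*(t^2 - 2*t - 15) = (t - 5)*(t + 2)*(t + 3)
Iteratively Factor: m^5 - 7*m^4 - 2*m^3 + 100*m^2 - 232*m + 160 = (m - 2)*(m^4 - 5*m^3 - 12*m^2 + 76*m - 80) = (m - 2)*(m + 4)*(m^3 - 9*m^2 + 24*m - 20) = (m - 2)^2*(m + 4)*(m^2 - 7*m + 10) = (m - 5)*(m - 2)^2*(m + 4)*(m - 2)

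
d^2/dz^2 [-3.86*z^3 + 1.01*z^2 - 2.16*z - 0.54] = 2.02 - 23.16*z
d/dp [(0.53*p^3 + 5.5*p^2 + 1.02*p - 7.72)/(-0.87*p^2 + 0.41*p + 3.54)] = (-0.4611*p^4 + 0.4346*p^3 + 8.771*p^2 + 25.5072*p + 6.776)/(0.7569*p^4 - 0.7134*p^3 - 5.9915*p^2 + 2.9028*p + 12.5316)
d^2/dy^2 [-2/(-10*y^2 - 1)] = 40*(30*y^2 - 1)/(10*y^2 + 1)^3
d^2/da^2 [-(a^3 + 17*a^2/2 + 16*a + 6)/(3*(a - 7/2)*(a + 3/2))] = 4*(-1352*a^3 - 5868*a^2 - 9558*a - 3897)/(3*(64*a^6 - 384*a^5 - 240*a^4 + 3520*a^3 + 1260*a^2 - 10584*a - 9261))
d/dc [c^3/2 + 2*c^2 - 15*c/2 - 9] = 3*c^2/2 + 4*c - 15/2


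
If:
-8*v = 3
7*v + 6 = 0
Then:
No Solution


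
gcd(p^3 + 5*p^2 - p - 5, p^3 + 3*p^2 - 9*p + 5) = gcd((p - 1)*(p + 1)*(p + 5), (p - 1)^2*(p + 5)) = p^2 + 4*p - 5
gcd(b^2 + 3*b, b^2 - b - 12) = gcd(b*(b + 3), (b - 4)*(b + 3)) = b + 3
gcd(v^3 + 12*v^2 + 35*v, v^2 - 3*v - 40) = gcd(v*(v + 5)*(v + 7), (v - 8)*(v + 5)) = v + 5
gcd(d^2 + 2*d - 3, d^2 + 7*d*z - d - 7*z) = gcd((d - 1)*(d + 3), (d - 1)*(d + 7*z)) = d - 1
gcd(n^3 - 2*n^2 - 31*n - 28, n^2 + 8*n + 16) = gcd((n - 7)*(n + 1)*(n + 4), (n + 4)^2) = n + 4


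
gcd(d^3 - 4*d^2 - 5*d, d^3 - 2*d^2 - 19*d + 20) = d - 5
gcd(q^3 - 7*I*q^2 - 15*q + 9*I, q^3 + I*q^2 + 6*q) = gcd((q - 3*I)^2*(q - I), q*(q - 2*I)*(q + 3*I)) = 1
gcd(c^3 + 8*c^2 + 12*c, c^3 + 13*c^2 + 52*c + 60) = c^2 + 8*c + 12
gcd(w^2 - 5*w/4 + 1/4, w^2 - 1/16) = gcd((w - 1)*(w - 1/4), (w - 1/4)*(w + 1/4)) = w - 1/4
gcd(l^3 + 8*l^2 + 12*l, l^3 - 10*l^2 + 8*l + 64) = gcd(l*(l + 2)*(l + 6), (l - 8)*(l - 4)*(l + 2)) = l + 2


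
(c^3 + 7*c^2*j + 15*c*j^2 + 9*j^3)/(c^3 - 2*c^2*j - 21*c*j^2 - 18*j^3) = (c + 3*j)/(c - 6*j)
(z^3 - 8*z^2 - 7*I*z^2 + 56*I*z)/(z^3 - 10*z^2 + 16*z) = (z - 7*I)/(z - 2)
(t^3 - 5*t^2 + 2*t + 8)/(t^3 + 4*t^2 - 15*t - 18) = (t^2 - 6*t + 8)/(t^2 + 3*t - 18)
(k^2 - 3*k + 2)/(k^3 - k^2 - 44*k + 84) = (k - 1)/(k^2 + k - 42)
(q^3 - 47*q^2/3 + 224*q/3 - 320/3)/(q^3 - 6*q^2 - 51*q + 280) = (q - 8/3)/(q + 7)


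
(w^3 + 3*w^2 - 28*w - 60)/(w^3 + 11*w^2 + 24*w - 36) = (w^2 - 3*w - 10)/(w^2 + 5*w - 6)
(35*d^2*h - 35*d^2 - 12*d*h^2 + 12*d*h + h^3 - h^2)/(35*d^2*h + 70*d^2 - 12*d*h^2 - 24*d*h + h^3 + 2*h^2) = (h - 1)/(h + 2)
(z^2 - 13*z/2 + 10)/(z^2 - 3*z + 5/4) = 2*(z - 4)/(2*z - 1)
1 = 1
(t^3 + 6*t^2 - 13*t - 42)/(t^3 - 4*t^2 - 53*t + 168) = (t + 2)/(t - 8)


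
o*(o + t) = o^2 + o*t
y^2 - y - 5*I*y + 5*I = (y - 1)*(y - 5*I)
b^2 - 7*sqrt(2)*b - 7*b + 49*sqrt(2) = (b - 7)*(b - 7*sqrt(2))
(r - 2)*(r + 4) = r^2 + 2*r - 8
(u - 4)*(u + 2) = u^2 - 2*u - 8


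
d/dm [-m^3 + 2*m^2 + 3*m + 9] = -3*m^2 + 4*m + 3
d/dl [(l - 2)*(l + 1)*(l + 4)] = 3*l^2 + 6*l - 6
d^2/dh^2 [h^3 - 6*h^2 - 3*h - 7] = 6*h - 12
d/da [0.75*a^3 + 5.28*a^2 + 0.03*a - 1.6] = 2.25*a^2 + 10.56*a + 0.03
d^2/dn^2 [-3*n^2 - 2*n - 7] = -6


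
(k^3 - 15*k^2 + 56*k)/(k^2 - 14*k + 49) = k*(k - 8)/(k - 7)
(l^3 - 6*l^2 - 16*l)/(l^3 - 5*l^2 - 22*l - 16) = l/(l + 1)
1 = 1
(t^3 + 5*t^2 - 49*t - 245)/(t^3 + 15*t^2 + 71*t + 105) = (t - 7)/(t + 3)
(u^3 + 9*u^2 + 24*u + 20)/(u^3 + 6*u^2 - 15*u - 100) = (u^2 + 4*u + 4)/(u^2 + u - 20)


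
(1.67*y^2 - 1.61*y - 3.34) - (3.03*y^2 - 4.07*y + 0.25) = -1.36*y^2 + 2.46*y - 3.59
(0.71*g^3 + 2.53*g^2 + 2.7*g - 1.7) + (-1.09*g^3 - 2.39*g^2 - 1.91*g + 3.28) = -0.38*g^3 + 0.14*g^2 + 0.79*g + 1.58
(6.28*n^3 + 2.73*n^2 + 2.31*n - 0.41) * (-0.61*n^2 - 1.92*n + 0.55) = -3.8308*n^5 - 13.7229*n^4 - 3.1967*n^3 - 2.6836*n^2 + 2.0577*n - 0.2255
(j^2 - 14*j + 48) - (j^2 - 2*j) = 48 - 12*j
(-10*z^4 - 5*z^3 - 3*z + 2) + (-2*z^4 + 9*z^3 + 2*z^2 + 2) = -12*z^4 + 4*z^3 + 2*z^2 - 3*z + 4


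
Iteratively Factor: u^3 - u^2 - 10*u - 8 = (u - 4)*(u^2 + 3*u + 2) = (u - 4)*(u + 2)*(u + 1)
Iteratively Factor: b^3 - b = (b)*(b^2 - 1) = b*(b + 1)*(b - 1)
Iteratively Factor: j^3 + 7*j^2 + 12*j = (j)*(j^2 + 7*j + 12) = j*(j + 4)*(j + 3)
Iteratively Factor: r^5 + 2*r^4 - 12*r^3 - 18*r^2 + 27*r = (r - 3)*(r^4 + 5*r^3 + 3*r^2 - 9*r) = (r - 3)*(r + 3)*(r^3 + 2*r^2 - 3*r) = r*(r - 3)*(r + 3)*(r^2 + 2*r - 3) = r*(r - 3)*(r + 3)^2*(r - 1)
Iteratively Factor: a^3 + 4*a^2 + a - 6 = (a + 3)*(a^2 + a - 2) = (a - 1)*(a + 3)*(a + 2)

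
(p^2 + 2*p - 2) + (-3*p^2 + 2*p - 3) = -2*p^2 + 4*p - 5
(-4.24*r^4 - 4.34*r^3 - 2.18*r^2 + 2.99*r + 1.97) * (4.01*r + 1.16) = -17.0024*r^5 - 22.3218*r^4 - 13.7762*r^3 + 9.4611*r^2 + 11.3681*r + 2.2852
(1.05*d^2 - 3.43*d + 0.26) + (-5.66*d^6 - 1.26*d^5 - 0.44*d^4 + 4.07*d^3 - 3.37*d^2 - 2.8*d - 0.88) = -5.66*d^6 - 1.26*d^5 - 0.44*d^4 + 4.07*d^3 - 2.32*d^2 - 6.23*d - 0.62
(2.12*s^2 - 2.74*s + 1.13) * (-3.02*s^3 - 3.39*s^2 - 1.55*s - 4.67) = -6.4024*s^5 + 1.088*s^4 + 2.59*s^3 - 9.4841*s^2 + 11.0443*s - 5.2771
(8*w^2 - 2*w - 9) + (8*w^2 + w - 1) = 16*w^2 - w - 10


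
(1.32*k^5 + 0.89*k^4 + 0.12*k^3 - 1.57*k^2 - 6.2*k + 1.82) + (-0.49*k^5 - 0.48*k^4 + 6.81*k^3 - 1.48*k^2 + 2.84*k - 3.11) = 0.83*k^5 + 0.41*k^4 + 6.93*k^3 - 3.05*k^2 - 3.36*k - 1.29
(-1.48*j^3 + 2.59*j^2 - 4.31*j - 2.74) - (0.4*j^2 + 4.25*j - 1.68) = -1.48*j^3 + 2.19*j^2 - 8.56*j - 1.06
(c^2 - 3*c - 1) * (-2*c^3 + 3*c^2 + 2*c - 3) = -2*c^5 + 9*c^4 - 5*c^3 - 12*c^2 + 7*c + 3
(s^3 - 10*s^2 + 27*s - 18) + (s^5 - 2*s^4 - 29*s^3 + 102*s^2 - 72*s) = s^5 - 2*s^4 - 28*s^3 + 92*s^2 - 45*s - 18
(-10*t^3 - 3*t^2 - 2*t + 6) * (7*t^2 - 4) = -70*t^5 - 21*t^4 + 26*t^3 + 54*t^2 + 8*t - 24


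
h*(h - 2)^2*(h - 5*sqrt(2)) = h^4 - 5*sqrt(2)*h^3 - 4*h^3 + 4*h^2 + 20*sqrt(2)*h^2 - 20*sqrt(2)*h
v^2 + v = v*(v + 1)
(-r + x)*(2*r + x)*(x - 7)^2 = -2*r^2*x^2 + 28*r^2*x - 98*r^2 + r*x^3 - 14*r*x^2 + 49*r*x + x^4 - 14*x^3 + 49*x^2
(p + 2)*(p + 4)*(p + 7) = p^3 + 13*p^2 + 50*p + 56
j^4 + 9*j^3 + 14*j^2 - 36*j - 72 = (j - 2)*(j + 2)*(j + 3)*(j + 6)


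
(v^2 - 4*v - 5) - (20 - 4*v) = v^2 - 25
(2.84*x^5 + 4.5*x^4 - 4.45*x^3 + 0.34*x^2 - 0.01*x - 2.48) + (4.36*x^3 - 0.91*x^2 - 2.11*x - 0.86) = 2.84*x^5 + 4.5*x^4 - 0.0899999999999999*x^3 - 0.57*x^2 - 2.12*x - 3.34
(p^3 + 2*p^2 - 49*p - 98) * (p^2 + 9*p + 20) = p^5 + 11*p^4 - 11*p^3 - 499*p^2 - 1862*p - 1960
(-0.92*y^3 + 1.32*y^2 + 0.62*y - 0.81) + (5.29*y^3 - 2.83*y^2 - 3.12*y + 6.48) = 4.37*y^3 - 1.51*y^2 - 2.5*y + 5.67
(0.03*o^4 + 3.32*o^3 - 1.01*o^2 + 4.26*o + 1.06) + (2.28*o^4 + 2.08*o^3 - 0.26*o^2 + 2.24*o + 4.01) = 2.31*o^4 + 5.4*o^3 - 1.27*o^2 + 6.5*o + 5.07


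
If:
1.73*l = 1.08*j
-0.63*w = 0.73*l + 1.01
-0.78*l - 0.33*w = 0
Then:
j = 2.13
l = 1.33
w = -3.14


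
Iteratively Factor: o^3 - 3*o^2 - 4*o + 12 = (o - 2)*(o^2 - o - 6) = (o - 3)*(o - 2)*(o + 2)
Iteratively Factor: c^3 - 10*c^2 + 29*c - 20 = (c - 4)*(c^2 - 6*c + 5) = (c - 5)*(c - 4)*(c - 1)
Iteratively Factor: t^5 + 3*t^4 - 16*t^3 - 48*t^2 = (t)*(t^4 + 3*t^3 - 16*t^2 - 48*t) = t^2*(t^3 + 3*t^2 - 16*t - 48) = t^2*(t + 4)*(t^2 - t - 12) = t^2*(t + 3)*(t + 4)*(t - 4)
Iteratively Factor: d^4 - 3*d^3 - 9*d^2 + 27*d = (d - 3)*(d^3 - 9*d) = (d - 3)^2*(d^2 + 3*d) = (d - 3)^2*(d + 3)*(d)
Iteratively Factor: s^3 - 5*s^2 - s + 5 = (s - 1)*(s^2 - 4*s - 5) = (s - 5)*(s - 1)*(s + 1)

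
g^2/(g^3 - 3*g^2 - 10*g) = g/(g^2 - 3*g - 10)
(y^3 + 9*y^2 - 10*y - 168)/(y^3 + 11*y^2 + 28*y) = (y^2 + 2*y - 24)/(y*(y + 4))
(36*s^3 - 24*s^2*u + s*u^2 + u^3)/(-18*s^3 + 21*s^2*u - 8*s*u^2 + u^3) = (-6*s - u)/(3*s - u)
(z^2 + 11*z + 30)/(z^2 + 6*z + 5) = (z + 6)/(z + 1)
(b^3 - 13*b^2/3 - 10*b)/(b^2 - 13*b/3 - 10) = b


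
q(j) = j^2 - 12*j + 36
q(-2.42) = 70.90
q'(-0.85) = -13.70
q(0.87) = 26.32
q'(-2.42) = -16.84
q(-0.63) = 43.96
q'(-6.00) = -24.00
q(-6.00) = 144.00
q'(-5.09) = -22.18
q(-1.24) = 52.42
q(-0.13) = 37.58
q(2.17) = 14.67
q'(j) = 2*j - 12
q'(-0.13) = -12.26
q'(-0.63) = -13.26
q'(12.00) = 12.00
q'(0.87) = -10.26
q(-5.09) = 122.99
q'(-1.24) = -14.48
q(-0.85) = 46.92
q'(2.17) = -7.66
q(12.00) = 36.00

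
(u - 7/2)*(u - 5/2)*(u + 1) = u^3 - 5*u^2 + 11*u/4 + 35/4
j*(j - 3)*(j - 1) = j^3 - 4*j^2 + 3*j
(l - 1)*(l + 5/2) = l^2 + 3*l/2 - 5/2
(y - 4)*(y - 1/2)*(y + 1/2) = y^3 - 4*y^2 - y/4 + 1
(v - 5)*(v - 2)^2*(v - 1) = v^4 - 10*v^3 + 33*v^2 - 44*v + 20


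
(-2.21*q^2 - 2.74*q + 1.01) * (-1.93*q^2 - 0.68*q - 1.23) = 4.2653*q^4 + 6.791*q^3 + 2.6322*q^2 + 2.6834*q - 1.2423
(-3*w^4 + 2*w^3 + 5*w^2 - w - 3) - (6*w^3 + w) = -3*w^4 - 4*w^3 + 5*w^2 - 2*w - 3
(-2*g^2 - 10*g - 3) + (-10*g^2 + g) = -12*g^2 - 9*g - 3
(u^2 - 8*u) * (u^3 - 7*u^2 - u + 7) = u^5 - 15*u^4 + 55*u^3 + 15*u^2 - 56*u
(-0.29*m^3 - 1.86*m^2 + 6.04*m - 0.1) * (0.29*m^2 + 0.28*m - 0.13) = -0.0841*m^5 - 0.6206*m^4 + 1.2685*m^3 + 1.904*m^2 - 0.8132*m + 0.013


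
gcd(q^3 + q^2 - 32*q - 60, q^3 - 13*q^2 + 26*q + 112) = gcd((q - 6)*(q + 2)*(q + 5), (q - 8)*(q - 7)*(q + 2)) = q + 2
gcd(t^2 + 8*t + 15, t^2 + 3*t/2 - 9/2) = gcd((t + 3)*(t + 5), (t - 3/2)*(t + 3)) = t + 3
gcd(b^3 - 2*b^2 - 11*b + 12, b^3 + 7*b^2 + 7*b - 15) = b^2 + 2*b - 3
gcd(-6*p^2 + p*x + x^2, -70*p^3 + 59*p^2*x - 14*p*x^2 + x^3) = -2*p + x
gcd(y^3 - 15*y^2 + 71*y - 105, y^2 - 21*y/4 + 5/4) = y - 5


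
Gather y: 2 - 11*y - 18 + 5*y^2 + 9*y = 5*y^2 - 2*y - 16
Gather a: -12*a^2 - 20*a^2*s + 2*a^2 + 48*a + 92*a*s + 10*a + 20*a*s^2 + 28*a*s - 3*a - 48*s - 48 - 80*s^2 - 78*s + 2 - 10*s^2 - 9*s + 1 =a^2*(-20*s - 10) + a*(20*s^2 + 120*s + 55) - 90*s^2 - 135*s - 45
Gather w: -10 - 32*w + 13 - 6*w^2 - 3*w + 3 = -6*w^2 - 35*w + 6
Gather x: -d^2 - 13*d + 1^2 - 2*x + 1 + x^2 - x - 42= -d^2 - 13*d + x^2 - 3*x - 40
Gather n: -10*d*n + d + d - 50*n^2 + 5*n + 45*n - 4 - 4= 2*d - 50*n^2 + n*(50 - 10*d) - 8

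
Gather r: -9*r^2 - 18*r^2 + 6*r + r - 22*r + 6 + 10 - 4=-27*r^2 - 15*r + 12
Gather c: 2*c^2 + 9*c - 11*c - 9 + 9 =2*c^2 - 2*c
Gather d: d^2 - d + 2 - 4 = d^2 - d - 2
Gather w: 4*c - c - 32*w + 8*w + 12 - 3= 3*c - 24*w + 9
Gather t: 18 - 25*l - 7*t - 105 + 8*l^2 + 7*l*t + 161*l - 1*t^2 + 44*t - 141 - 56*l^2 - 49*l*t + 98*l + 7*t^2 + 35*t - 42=-48*l^2 + 234*l + 6*t^2 + t*(72 - 42*l) - 270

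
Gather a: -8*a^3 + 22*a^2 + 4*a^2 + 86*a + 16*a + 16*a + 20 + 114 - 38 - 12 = -8*a^3 + 26*a^2 + 118*a + 84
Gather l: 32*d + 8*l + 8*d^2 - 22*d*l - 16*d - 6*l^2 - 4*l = 8*d^2 + 16*d - 6*l^2 + l*(4 - 22*d)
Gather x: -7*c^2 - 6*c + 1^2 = -7*c^2 - 6*c + 1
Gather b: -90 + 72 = -18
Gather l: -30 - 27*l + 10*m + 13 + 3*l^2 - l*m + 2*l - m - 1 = 3*l^2 + l*(-m - 25) + 9*m - 18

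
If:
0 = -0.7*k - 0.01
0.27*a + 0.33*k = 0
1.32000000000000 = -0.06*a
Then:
No Solution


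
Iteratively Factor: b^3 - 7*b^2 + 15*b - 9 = (b - 3)*(b^2 - 4*b + 3) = (b - 3)*(b - 1)*(b - 3)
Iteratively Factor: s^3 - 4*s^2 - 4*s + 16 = (s - 2)*(s^2 - 2*s - 8) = (s - 2)*(s + 2)*(s - 4)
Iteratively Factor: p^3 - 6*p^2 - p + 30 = (p + 2)*(p^2 - 8*p + 15) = (p - 5)*(p + 2)*(p - 3)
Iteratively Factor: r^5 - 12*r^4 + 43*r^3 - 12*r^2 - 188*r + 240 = (r + 2)*(r^4 - 14*r^3 + 71*r^2 - 154*r + 120) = (r - 4)*(r + 2)*(r^3 - 10*r^2 + 31*r - 30) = (r - 4)*(r - 2)*(r + 2)*(r^2 - 8*r + 15) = (r - 4)*(r - 3)*(r - 2)*(r + 2)*(r - 5)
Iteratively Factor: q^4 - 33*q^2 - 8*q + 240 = (q + 4)*(q^3 - 4*q^2 - 17*q + 60) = (q - 3)*(q + 4)*(q^2 - q - 20) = (q - 5)*(q - 3)*(q + 4)*(q + 4)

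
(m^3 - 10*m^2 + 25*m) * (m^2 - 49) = m^5 - 10*m^4 - 24*m^3 + 490*m^2 - 1225*m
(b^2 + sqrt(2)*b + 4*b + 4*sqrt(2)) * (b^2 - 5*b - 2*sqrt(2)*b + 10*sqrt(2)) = b^4 - sqrt(2)*b^3 - b^3 - 24*b^2 + sqrt(2)*b^2 + 4*b + 20*sqrt(2)*b + 80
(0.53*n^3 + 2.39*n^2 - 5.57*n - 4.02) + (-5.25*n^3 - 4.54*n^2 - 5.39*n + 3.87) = -4.72*n^3 - 2.15*n^2 - 10.96*n - 0.149999999999999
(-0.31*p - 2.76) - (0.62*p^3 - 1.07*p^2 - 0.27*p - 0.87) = -0.62*p^3 + 1.07*p^2 - 0.04*p - 1.89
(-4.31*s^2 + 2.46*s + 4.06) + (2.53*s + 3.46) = -4.31*s^2 + 4.99*s + 7.52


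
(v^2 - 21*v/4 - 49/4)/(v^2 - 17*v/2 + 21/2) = (4*v + 7)/(2*(2*v - 3))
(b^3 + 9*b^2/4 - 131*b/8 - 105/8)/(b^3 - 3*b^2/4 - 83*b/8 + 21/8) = (4*b^2 + 23*b + 15)/(4*b^2 + 11*b - 3)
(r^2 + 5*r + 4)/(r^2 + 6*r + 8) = (r + 1)/(r + 2)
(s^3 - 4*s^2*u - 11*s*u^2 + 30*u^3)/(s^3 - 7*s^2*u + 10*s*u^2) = (s + 3*u)/s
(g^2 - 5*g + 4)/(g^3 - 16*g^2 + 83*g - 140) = (g - 1)/(g^2 - 12*g + 35)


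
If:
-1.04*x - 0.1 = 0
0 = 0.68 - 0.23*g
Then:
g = 2.96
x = -0.10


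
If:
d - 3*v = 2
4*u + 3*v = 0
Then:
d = 3*v + 2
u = -3*v/4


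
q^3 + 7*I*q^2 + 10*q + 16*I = (q - 2*I)*(q + I)*(q + 8*I)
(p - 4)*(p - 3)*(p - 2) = p^3 - 9*p^2 + 26*p - 24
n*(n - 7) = n^2 - 7*n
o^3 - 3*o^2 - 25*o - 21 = (o - 7)*(o + 1)*(o + 3)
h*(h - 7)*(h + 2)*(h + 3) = h^4 - 2*h^3 - 29*h^2 - 42*h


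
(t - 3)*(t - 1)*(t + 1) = t^3 - 3*t^2 - t + 3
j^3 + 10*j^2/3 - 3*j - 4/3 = (j - 1)*(j + 1/3)*(j + 4)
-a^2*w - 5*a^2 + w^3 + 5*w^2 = (-a + w)*(a + w)*(w + 5)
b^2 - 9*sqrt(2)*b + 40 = (b - 5*sqrt(2))*(b - 4*sqrt(2))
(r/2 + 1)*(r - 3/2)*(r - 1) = r^3/2 - r^2/4 - 7*r/4 + 3/2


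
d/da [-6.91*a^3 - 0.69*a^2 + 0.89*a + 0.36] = -20.73*a^2 - 1.38*a + 0.89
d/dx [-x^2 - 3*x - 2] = -2*x - 3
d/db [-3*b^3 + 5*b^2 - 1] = b*(10 - 9*b)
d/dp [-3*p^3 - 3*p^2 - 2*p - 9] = -9*p^2 - 6*p - 2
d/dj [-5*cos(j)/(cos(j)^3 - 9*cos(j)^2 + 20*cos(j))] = 5*(9 - 2*cos(j))*sin(j)/(cos(j)^2 - 9*cos(j) + 20)^2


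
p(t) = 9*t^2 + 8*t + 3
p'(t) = 18*t + 8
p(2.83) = 97.72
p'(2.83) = 58.94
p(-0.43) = 1.22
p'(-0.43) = 0.26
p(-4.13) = 123.47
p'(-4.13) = -66.34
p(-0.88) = 2.93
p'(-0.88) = -7.84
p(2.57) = 83.00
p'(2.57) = 54.26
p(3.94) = 174.23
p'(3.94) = 78.92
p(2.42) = 75.07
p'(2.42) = 51.56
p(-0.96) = 3.61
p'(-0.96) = -9.28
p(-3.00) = 60.00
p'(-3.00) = -46.00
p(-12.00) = 1203.00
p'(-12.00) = -208.00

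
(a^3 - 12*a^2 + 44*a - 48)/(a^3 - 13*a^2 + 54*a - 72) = (a - 2)/(a - 3)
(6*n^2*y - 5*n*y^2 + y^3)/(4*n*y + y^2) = (6*n^2 - 5*n*y + y^2)/(4*n + y)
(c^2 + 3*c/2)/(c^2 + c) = (c + 3/2)/(c + 1)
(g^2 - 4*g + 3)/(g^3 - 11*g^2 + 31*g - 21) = 1/(g - 7)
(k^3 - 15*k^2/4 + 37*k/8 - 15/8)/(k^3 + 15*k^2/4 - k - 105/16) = 2*(2*k^2 - 5*k + 3)/(4*k^2 + 20*k + 21)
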